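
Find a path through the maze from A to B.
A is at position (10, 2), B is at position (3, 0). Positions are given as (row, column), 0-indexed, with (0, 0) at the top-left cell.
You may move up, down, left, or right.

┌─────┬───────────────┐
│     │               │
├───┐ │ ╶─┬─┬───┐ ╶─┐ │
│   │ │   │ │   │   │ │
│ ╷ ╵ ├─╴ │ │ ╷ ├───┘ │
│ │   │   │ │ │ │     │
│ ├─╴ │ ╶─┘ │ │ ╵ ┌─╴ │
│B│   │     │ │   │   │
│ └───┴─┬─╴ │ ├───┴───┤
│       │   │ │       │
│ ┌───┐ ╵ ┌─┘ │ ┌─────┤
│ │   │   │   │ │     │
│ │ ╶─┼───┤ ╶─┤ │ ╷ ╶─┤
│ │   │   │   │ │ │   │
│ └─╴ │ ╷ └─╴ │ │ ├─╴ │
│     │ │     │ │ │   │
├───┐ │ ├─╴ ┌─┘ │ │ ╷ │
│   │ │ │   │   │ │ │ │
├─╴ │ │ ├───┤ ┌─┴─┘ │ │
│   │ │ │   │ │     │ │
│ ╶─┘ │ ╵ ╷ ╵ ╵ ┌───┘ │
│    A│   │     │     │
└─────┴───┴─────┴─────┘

Finding the shortest path from (10, 2) to (3, 0):
Path length: 9 steps
Directions: up → up → up → left → left → up → up → up → up

Solution:

┌─────┬───────────────┐
│     │               │
├───┐ │ ╶─┬─┬───┐ ╶─┐ │
│   │ │   │ │   │   │ │
│ ╷ ╵ ├─╴ │ │ ╷ ├───┘ │
│ │   │   │ │ │ │     │
│ ├─╴ │ ╶─┘ │ │ ╵ ┌─╴ │
│B│   │     │ │   │   │
│ └───┴─┬─╴ │ ├───┴───┤
│↑      │   │ │       │
│ ┌───┐ ╵ ┌─┘ │ ┌─────┤
│↑│   │   │   │ │     │
│ │ ╶─┼───┤ ╶─┤ │ ╷ ╶─┤
│↑│   │   │   │ │ │   │
│ └─╴ │ ╷ └─╴ │ │ ├─╴ │
│↑ ← ↰│ │     │ │ │   │
├───┐ │ ├─╴ ┌─┘ │ │ ╷ │
│   │↑│ │   │   │ │ │ │
├─╴ │ │ ├───┤ ┌─┴─┘ │ │
│   │↑│ │   │ │     │ │
│ ╶─┘ │ ╵ ╷ ╵ ╵ ┌───┘ │
│    A│   │     │     │
└─────┴───┴─────┴─────┘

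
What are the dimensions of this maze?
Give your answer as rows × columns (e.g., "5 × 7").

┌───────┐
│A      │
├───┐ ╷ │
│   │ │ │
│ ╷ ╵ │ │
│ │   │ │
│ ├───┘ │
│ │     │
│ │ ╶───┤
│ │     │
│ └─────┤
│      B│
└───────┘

Counting the maze dimensions:
Rows (vertical): 6
Columns (horizontal): 4
Dimensions: 6 × 4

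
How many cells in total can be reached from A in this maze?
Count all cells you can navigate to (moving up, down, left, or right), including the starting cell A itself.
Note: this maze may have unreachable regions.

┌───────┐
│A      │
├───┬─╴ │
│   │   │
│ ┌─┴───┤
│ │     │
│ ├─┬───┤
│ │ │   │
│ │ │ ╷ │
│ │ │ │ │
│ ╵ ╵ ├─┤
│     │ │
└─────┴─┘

Using BFS/flood-fill to find all reachable cells from A:
Maze size: 6 × 4 = 24 total cells
18 cell(s) are walled off and cannot be reached from A.
Reachable cells: 6

Reachable region (· marks reachable cells):

┌───────┐
│A · · ·│
├───┬─╴ │
│   │· ·│
│ ┌─┴───┤
│ │     │
│ ├─┬───┤
│ │ │   │
│ │ │ ╷ │
│ │ │ │ │
│ ╵ ╵ ├─┤
│     │ │
└─────┴─┘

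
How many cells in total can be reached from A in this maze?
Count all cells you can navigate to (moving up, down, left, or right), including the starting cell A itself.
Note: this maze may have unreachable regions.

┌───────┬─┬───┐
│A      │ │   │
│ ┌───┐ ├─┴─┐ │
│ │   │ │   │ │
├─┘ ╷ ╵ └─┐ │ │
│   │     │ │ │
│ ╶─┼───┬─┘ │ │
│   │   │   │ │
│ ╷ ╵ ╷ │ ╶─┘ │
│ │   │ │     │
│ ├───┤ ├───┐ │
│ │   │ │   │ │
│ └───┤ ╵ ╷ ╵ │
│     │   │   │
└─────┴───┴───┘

Using BFS/flood-fill to find all reachable cells from A:
Maze size: 7 × 7 = 49 total cells
3 cell(s) are walled off and cannot be reached from A.
Reachable cells: 46

Reachable region (· marks reachable cells):

┌───────┬─┬───┐
│A · · ·│ │· ·│
│ ┌───┐ ├─┴─┐ │
│·│· ·│·│· ·│·│
├─┘ ╷ ╵ └─┐ │ │
│· ·│· · ·│·│·│
│ ╶─┼───┬─┘ │ │
│· ·│· ·│· ·│·│
│ ╷ ╵ ╷ │ ╶─┘ │
│·│· ·│·│· · ·│
│ ├───┤ ├───┐ │
│·│   │·│· ·│·│
│ └───┤ ╵ ╷ ╵ │
│· · ·│· ·│· ·│
└─────┴───┴───┘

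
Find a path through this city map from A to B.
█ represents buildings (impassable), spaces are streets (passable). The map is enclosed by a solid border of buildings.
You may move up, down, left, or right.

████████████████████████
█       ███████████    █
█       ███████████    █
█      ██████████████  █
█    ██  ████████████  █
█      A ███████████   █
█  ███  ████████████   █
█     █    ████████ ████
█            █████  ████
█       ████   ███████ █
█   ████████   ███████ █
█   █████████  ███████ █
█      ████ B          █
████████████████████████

Finding the shortest path from A to B:
Movement: cardinal only
Path length: 14 steps
Directions: down → down → down → right → right → right → right → right → down → down → right → down → down → left

Solution:

████████████████████████
█       ███████████    █
█       ███████████    █
█      ██████████████  █
█    ██  ████████████  █
█      A ███████████   █
█  ███ ↓████████████   █
█     █↓   ████████ ████
█      ↳→→→→↓█████  ████
█       ████↓  ███████ █
█   ████████↳↓ ███████ █
█   █████████↓ ███████ █
█      ████ B↲         █
████████████████████████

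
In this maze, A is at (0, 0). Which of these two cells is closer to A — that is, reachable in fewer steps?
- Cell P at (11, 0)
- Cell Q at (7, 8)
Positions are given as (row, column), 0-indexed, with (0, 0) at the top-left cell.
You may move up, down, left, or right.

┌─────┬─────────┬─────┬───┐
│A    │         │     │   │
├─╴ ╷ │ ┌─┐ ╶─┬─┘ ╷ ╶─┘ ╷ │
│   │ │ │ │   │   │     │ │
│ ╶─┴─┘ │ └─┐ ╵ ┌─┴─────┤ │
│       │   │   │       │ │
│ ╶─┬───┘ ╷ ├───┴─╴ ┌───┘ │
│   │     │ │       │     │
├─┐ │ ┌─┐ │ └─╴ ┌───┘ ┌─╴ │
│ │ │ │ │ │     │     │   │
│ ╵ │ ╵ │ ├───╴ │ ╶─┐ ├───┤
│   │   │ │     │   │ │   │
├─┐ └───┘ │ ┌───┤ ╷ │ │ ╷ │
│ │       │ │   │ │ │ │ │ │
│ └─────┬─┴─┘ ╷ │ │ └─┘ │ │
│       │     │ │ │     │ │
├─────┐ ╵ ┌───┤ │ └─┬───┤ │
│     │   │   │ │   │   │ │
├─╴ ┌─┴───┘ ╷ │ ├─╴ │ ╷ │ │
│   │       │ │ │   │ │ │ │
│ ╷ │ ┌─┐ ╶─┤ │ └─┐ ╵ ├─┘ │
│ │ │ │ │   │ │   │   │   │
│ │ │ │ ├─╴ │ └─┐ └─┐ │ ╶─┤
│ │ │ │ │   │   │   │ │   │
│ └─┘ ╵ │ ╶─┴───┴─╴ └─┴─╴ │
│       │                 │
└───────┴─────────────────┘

Shortest path A → P at (11, 0): 71 steps
Shortest path A → Q at (7, 8): 35 steps

Q is closer (35 steps vs 71 steps).

Path to P:

┌─────┬─────────┬─────┬───┐
│A ↓  │↱ → ↓    │↱ ↓  │↱ ↓│
├─╴ ╷ │ ┌─┐ ╶─┬─┘ ╷ ╶─┘ ╷ │
│↓ ↲│ │↑│ │↳ ↓│↱ ↑│↳ → ↑│↓│
│ ╶─┴─┘ │ └─┐ ╵ ┌─┴─────┤ │
│↳ → → ↑│   │↳ ↑│       │↓│
│ ╶─┬───┘ ╷ ├───┴─╴ ┌───┘ │
│   │     │ │       │↓ ← ↲│
├─┐ │ ┌─┐ │ └─╴ ┌───┘ ┌─╴ │
│ │ │ │ │ │     │↓ ← ↲│   │
│ ╵ │ ╵ │ ├───╴ │ ╶─┐ ├───┤
│   │   │ │     │↳ ↓│ │↱ ↓│
├─┐ └───┘ │ ┌───┤ ╷ │ │ ╷ │
│ │       │ │   │ │↓│ │↑│↓│
│ └─────┬─┴─┘ ╷ │ │ └─┘ │ │
│       │     │ │ │↳ → ↑│↓│
├─────┐ ╵ ┌───┤ │ └─┬───┤ │
│     │   │   │ │   │   │↓│
├─╴ ┌─┴───┘ ╷ │ ├─╴ │ ╷ │ │
│   │↓ ← ↰  │ │ │   │ │ │↓│
│ ╷ │ ┌─┐ ╶─┤ │ └─┐ ╵ ├─┘ │
│ │ │↓│ │↑ ↰│ │   │   │↓ ↲│
│ │ │ │ ├─╴ │ └─┐ └─┐ │ ╶─┤
│P│ │↓│ │↱ ↑│   │   │ │↳ ↓│
│ └─┘ ╵ │ ╶─┴───┴─╴ └─┴─╴ │
│↑ ← ↲  │↑ ← ← ← ← ← ← ← ↲│
└───────┴─────────────────┘

Path to Q:

┌─────┬─────────┬─────┬───┐
│A ↓  │↱ → ↓    │↱ ↓  │↱ ↓│
├─╴ ╷ │ ┌─┐ ╶─┬─┘ ╷ ╶─┘ ╷ │
│↓ ↲│ │↑│ │↳ ↓│↱ ↑│↳ → ↑│↓│
│ ╶─┴─┘ │ └─┐ ╵ ┌─┴─────┤ │
│↳ → → ↑│   │↳ ↑│       │↓│
│ ╶─┬───┘ ╷ ├───┴─╴ ┌───┘ │
│   │     │ │       │↓ ← ↲│
├─┐ │ ┌─┐ │ └─╴ ┌───┘ ┌─╴ │
│ │ │ │ │ │     │↓ ← ↲│   │
│ ╵ │ ╵ │ ├───╴ │ ╶─┐ ├───┤
│   │   │ │     │↓  │ │   │
├─┐ └───┘ │ ┌───┤ ╷ │ │ ╷ │
│ │       │ │   │↓│ │ │ │ │
│ └─────┬─┴─┘ ╷ │ │ └─┘ │ │
│       │     │ │Q│     │ │
├─────┐ ╵ ┌───┤ │ └─┬───┤ │
│     │   │   │ │   │   │ │
├─╴ ┌─┴───┘ ╷ │ ├─╴ │ ╷ │ │
│   │       │ │ │   │ │ │ │
│ ╷ │ ┌─┐ ╶─┤ │ └─┐ ╵ ├─┘ │
│ │ │ │ │   │ │   │   │   │
│ │ │ │ ├─╴ │ └─┐ └─┐ │ ╶─┤
│ │ │ │ │   │   │   │ │   │
│ └─┘ ╵ │ ╶─┴───┴─╴ └─┴─╴ │
│       │                 │
└───────┴─────────────────┘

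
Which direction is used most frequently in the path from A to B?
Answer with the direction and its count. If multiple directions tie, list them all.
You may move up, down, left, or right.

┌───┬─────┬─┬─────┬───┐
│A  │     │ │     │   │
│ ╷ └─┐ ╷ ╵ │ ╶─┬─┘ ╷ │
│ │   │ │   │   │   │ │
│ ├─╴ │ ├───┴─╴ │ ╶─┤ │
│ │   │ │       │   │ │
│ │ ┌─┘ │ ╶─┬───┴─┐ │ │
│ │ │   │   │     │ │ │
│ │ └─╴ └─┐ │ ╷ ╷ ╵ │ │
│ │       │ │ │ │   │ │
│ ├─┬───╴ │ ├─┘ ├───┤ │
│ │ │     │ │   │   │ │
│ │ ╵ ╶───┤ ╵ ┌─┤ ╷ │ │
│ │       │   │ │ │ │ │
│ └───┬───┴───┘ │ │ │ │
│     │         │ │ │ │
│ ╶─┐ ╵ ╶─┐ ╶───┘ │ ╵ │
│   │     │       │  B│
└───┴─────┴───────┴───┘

Directions: down, down, down, down, down, down, down, right, right, down, right, up, right, right, down, right, right, right, up, up, up, right, down, down, down, right
Counts: {'down': 12, 'right': 10, 'up': 4}
Most common: down (12 times)

Solution:

┌───┬─────┬─┬─────┬───┐
│A  │     │ │     │   │
│ ╷ └─┐ ╷ ╵ │ ╶─┬─┘ ╷ │
│↓│   │ │   │   │   │ │
│ ├─╴ │ ├───┴─╴ │ ╶─┤ │
│↓│   │ │       │   │ │
│ │ ┌─┘ │ ╶─┬───┴─┐ │ │
│↓│ │   │   │     │ │ │
│ │ └─╴ └─┐ │ ╷ ╷ ╵ │ │
│↓│       │ │ │ │   │ │
│ ├─┬───╴ │ ├─┘ ├───┤ │
│↓│ │     │ │   │↱ ↓│ │
│ │ ╵ ╶───┤ ╵ ┌─┤ ╷ │ │
│↓│       │   │ │↑│↓│ │
│ └───┬───┴───┘ │ │ │ │
│↳ → ↓│↱ → ↓    │↑│↓│ │
│ ╶─┐ ╵ ╶─┐ ╶───┘ │ ╵ │
│   │↳ ↑  │↳ → → ↑│↳ B│
└───┴─────┴───────┴───┘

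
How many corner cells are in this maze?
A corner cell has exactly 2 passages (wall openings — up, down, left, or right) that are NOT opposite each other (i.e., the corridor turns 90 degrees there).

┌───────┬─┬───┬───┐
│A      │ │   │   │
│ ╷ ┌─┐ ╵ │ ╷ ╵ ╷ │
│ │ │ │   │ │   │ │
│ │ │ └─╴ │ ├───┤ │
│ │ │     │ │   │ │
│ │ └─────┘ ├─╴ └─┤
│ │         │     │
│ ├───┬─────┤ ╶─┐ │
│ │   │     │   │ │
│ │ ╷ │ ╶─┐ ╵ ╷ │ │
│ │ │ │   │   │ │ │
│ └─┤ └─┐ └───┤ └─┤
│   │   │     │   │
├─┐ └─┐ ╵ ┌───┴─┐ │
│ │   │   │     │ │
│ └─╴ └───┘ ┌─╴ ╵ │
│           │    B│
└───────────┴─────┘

Counting corner cells (2 non-opposite passages):
Total corners: 40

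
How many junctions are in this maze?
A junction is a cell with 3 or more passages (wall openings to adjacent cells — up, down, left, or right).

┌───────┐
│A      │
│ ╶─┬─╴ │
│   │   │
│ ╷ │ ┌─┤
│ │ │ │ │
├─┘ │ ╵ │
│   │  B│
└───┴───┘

Checking each cell for number of passages:

Junctions found (3+ passages):
  (1, 0): 3 passages
Total junctions: 1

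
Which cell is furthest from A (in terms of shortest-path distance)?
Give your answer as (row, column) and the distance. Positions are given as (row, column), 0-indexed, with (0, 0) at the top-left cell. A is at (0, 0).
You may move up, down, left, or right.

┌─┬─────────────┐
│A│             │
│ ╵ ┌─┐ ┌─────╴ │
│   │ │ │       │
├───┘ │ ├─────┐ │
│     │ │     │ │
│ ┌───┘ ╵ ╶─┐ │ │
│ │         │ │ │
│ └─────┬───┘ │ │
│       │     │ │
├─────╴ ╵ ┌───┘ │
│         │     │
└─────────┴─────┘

Computing BFS distances from A to all cells:
Furthest cell: (1, 2)
Distance: 27 steps

Path from A to the furthest cell:

┌─┬─────────────┐
│A│↱ → ↓        │
│ ╵ ┌─┐ ┌─────╴ │
│↳ ↑│B│↓│       │
├───┘ │ ├─────┐ │
│↱ → ↑│↓│↱ → ↓│ │
│ ┌───┘ ╵ ╶─┐ │ │
│↑│    ↳ ↑  │↓│ │
│ └─────┬───┘ │ │
│↑ ← ← ↰│↓ ← ↲│ │
├─────╴ ╵ ┌───┘ │
│      ↑ ↲│     │
└─────────┴─────┘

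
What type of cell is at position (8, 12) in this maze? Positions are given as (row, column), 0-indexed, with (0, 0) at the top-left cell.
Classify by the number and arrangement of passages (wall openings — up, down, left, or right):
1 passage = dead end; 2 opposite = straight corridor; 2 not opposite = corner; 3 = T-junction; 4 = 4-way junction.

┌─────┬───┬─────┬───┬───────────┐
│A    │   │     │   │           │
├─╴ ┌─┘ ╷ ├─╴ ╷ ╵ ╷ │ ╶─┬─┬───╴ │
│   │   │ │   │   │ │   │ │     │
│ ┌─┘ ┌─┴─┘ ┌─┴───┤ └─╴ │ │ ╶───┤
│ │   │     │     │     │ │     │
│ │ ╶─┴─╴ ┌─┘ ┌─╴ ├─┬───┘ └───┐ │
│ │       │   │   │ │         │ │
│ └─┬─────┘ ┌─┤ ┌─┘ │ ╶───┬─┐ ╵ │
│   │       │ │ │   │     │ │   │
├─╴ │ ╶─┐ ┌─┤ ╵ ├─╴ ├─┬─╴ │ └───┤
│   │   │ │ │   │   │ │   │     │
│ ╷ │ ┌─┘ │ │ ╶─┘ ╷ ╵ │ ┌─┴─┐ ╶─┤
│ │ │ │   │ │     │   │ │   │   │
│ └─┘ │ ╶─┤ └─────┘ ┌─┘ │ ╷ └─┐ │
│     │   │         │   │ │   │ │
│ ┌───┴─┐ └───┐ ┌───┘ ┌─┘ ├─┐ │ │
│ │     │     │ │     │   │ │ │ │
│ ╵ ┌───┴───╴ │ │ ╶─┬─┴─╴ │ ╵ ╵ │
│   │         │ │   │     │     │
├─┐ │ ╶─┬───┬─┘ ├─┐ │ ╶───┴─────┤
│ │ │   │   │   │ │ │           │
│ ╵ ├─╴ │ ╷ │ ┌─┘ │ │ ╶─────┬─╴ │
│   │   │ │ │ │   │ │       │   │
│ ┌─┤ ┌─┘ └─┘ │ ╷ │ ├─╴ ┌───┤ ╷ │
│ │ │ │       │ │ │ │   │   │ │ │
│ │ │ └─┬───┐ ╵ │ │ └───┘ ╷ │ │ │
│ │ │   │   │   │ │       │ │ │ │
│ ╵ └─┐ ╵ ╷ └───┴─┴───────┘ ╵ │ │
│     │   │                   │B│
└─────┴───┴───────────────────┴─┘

Checking cell at (8, 12):
Number of passages: 3
Cell type: T-junction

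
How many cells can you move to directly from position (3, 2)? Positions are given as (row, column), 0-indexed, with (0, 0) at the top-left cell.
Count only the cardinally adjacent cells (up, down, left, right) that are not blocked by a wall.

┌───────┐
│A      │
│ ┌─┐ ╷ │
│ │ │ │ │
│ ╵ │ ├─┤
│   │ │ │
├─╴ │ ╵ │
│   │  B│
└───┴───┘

Checking passable neighbors of (3, 2):
Neighbors: (2, 2), (3, 3)
Count: 2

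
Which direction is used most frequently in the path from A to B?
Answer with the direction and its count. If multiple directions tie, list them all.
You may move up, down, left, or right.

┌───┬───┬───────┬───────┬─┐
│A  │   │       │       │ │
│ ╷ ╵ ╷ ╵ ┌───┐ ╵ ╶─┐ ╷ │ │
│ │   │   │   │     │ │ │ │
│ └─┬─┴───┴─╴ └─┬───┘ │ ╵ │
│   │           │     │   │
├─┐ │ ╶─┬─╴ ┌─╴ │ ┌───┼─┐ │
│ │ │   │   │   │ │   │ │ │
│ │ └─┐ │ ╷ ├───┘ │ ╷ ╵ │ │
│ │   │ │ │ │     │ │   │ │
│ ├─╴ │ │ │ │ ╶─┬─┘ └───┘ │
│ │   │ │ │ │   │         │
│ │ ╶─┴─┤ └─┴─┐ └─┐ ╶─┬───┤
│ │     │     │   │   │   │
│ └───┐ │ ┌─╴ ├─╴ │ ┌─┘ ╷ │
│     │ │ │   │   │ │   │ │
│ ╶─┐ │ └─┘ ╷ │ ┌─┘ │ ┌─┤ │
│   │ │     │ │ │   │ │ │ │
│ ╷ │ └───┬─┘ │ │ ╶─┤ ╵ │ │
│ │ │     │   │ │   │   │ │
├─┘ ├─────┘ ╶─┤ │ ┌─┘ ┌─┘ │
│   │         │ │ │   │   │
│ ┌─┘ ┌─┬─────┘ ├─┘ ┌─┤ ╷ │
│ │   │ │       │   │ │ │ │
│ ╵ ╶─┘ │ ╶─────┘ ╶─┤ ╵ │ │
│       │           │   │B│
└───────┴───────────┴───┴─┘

Directions: right, down, right, up, right, down, right, up, right, right, right, down, right, up, right, right, down, down, left, left, down, down, left, left, down, right, down, right, down, left, down, down, down, down, left, left, left, down, right, right, right, right, up, right, up, right, up, up, up, right, up, right, down, down, down, down, down, down
Counts: {'right': 20, 'down': 21, 'up': 9, 'left': 8}
Most common: down (21 times)

Solution:

┌───┬───┬───────┬───────┬─┐
│A ↓│↱ ↓│↱ → → ↓│↱ → ↓  │ │
│ ╷ ╵ ╷ ╵ ┌───┐ ╵ ╶─┐ ╷ │ │
│ │↳ ↑│↳ ↑│   │↳ ↑  │↓│ │ │
│ └─┬─┴───┴─╴ └─┬───┘ │ ╵ │
│   │           │↓ ← ↲│   │
├─┐ │ ╶─┬─╴ ┌─╴ │ ┌───┼─┐ │
│ │ │   │   │   │↓│   │ │ │
│ │ └─┐ │ ╷ ├───┘ │ ╷ ╵ │ │
│ │   │ │ │ │↓ ← ↲│ │   │ │
│ ├─╴ │ │ │ │ ╶─┬─┘ └───┘ │
│ │   │ │ │ │↳ ↓│         │
│ │ ╶─┴─┤ └─┴─┐ └─┐ ╶─┬───┤
│ │     │     │↳ ↓│   │↱ ↓│
│ └───┐ │ ┌─╴ ├─╴ │ ┌─┘ ╷ │
│     │ │ │   │↓ ↲│ │↱ ↑│↓│
│ ╶─┐ │ └─┘ ╷ │ ┌─┘ │ ┌─┤ │
│   │ │     │ │↓│   │↑│ │↓│
│ ╷ │ └───┬─┘ │ │ ╶─┤ ╵ │ │
│ │ │     │   │↓│   │↑  │↓│
├─┘ ├─────┘ ╶─┤ │ ┌─┘ ┌─┘ │
│   │         │↓│ │↱ ↑│  ↓│
│ ┌─┘ ┌─┬─────┘ ├─┘ ┌─┤ ╷ │
│ │   │ │↓ ← ← ↲│↱ ↑│ │ │↓│
│ ╵ ╶─┘ │ ╶─────┘ ╶─┤ ╵ │ │
│       │↳ → → → ↑  │   │B│
└───────┴───────────┴───┴─┘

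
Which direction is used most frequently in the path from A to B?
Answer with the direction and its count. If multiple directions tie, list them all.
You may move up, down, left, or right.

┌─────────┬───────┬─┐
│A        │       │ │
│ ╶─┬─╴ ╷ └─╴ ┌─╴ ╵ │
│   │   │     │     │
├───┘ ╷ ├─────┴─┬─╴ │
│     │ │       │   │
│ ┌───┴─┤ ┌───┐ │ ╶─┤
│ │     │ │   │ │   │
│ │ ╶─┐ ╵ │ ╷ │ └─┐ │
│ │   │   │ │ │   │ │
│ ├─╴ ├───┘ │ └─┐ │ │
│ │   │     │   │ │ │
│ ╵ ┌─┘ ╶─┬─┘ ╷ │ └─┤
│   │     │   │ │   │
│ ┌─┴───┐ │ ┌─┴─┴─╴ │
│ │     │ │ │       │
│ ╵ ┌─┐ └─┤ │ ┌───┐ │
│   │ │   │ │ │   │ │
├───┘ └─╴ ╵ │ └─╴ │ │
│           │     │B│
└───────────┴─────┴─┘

Directions: right, right, right, down, left, down, left, left, down, down, down, down, right, up, right, up, left, up, right, right, down, right, up, up, right, right, right, down, down, right, down, down, right, down, down, down
Counts: {'right': 13, 'down': 14, 'left': 4, 'up': 5}
Most common: down (14 times)

Solution:

┌─────────┬───────┬─┐
│A → → ↓  │       │ │
│ ╶─┬─╴ ╷ └─╴ ┌─╴ ╵ │
│   │↓ ↲│     │     │
├───┘ ╷ ├─────┴─┬─╴ │
│↓ ← ↲│ │↱ → → ↓│   │
│ ┌───┴─┤ ┌───┐ │ ╶─┤
│↓│↱ → ↓│↑│   │↓│   │
│ │ ╶─┐ ╵ │ ╷ │ └─┐ │
│↓│↑ ↰│↳ ↑│ │ │↳ ↓│ │
│ ├─╴ ├───┘ │ └─┐ │ │
│↓│↱ ↑│     │   │↓│ │
│ ╵ ┌─┘ ╶─┬─┘ ╷ │ └─┤
│↳ ↑│     │   │ │↳ ↓│
│ ┌─┴───┐ │ ┌─┴─┴─╴ │
│ │     │ │ │      ↓│
│ ╵ ┌─┐ └─┤ │ ┌───┐ │
│   │ │   │ │ │   │↓│
├───┘ └─╴ ╵ │ └─╴ │ │
│           │     │B│
└───────────┴─────┴─┘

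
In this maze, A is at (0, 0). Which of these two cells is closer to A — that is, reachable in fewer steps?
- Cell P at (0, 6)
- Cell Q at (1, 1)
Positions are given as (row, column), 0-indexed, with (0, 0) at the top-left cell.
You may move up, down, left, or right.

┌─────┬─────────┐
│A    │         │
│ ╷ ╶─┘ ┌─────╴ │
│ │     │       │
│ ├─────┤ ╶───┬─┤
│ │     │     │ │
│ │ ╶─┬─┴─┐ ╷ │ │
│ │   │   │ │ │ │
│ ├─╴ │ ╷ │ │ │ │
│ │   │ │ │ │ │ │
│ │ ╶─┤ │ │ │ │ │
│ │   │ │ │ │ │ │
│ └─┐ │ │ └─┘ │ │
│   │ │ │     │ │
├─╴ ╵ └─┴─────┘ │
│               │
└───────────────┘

Shortest path A → P at (0, 6): 8 steps
Shortest path A → Q at (1, 1): 2 steps

Q is closer (2 steps vs 8 steps).

Path to P:

┌─────┬─────────┐
│A ↓  │↱ → → P  │
│ ╷ ╶─┘ ┌─────╴ │
│ │↳ → ↑│       │
│ ├─────┤ ╶───┬─┤
│ │     │     │ │
│ │ ╶─┬─┴─┐ ╷ │ │
│ │   │   │ │ │ │
│ ├─╴ │ ╷ │ │ │ │
│ │   │ │ │ │ │ │
│ │ ╶─┤ │ │ │ │ │
│ │   │ │ │ │ │ │
│ └─┐ │ │ └─┘ │ │
│   │ │ │     │ │
├─╴ ╵ └─┴─────┘ │
│               │
└───────────────┘

Path to Q:

┌─────┬─────────┐
│A ↓  │         │
│ ╷ ╶─┘ ┌─────╴ │
│ │Q    │       │
│ ├─────┤ ╶───┬─┤
│ │     │     │ │
│ │ ╶─┬─┴─┐ ╷ │ │
│ │   │   │ │ │ │
│ ├─╴ │ ╷ │ │ │ │
│ │   │ │ │ │ │ │
│ │ ╶─┤ │ │ │ │ │
│ │   │ │ │ │ │ │
│ └─┐ │ │ └─┘ │ │
│   │ │ │     │ │
├─╴ ╵ └─┴─────┘ │
│               │
└───────────────┘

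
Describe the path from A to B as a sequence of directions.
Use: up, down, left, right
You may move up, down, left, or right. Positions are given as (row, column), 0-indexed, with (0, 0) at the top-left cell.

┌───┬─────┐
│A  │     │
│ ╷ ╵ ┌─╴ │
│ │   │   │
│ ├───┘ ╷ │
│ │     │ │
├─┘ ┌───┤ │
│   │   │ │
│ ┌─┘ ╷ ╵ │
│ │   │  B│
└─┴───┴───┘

Finding the path and converting it to directions:
Path through cells: (0,0) → (0,1) → (1,1) → (1,2) → (0,2) → (0,3) → (0,4) → (1,4) → (2,4) → (3,4) → (4,4)
Directions: right, down, right, up, right, right, down, down, down, down

Solution:

┌───┬─────┐
│A ↓│↱ → ↓│
│ ╷ ╵ ┌─╴ │
│ │↳ ↑│  ↓│
│ ├───┘ ╷ │
│ │     │↓│
├─┘ ┌───┤ │
│   │   │↓│
│ ┌─┘ ╷ ╵ │
│ │   │  B│
└─┴───┴───┘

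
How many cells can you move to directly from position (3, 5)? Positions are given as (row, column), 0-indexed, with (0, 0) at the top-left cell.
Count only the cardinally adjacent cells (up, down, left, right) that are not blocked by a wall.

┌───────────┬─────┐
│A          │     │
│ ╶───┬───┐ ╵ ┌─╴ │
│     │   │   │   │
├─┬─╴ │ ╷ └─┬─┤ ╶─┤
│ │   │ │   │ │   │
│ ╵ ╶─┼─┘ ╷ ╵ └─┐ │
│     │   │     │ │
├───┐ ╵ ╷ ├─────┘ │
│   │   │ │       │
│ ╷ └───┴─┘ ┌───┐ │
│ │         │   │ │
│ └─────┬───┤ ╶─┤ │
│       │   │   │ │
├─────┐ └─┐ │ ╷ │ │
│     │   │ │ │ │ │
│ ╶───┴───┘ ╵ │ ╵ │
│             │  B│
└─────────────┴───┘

Checking passable neighbors of (3, 5):
Neighbors: (2, 5), (3, 6)
Count: 2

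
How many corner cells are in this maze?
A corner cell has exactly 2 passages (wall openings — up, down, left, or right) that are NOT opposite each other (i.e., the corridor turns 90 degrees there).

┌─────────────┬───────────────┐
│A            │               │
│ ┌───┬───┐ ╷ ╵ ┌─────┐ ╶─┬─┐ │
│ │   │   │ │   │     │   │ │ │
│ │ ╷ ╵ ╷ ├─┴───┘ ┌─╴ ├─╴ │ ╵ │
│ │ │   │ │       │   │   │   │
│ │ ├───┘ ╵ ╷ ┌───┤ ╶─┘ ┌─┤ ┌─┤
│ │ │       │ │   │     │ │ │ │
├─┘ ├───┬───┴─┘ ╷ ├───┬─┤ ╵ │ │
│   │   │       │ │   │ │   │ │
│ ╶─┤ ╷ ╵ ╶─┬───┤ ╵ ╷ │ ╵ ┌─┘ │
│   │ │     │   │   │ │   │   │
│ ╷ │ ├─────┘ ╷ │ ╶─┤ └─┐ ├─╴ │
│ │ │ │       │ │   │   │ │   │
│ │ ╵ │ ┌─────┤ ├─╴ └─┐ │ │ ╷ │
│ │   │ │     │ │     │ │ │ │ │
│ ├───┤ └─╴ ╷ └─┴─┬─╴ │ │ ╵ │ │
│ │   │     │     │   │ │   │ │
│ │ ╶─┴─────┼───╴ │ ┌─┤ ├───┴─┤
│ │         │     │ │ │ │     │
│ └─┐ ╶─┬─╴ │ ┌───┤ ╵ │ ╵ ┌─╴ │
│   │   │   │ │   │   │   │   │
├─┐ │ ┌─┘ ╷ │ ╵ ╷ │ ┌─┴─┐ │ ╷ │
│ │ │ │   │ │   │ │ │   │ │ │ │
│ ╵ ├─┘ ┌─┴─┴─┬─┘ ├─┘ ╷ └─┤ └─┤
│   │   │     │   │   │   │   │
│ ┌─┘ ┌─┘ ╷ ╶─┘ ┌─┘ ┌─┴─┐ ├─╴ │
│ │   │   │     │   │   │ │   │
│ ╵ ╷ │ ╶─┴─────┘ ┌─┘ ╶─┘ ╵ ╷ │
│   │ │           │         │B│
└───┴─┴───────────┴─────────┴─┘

Counting corner cells (2 non-opposite passages):
Total corners: 109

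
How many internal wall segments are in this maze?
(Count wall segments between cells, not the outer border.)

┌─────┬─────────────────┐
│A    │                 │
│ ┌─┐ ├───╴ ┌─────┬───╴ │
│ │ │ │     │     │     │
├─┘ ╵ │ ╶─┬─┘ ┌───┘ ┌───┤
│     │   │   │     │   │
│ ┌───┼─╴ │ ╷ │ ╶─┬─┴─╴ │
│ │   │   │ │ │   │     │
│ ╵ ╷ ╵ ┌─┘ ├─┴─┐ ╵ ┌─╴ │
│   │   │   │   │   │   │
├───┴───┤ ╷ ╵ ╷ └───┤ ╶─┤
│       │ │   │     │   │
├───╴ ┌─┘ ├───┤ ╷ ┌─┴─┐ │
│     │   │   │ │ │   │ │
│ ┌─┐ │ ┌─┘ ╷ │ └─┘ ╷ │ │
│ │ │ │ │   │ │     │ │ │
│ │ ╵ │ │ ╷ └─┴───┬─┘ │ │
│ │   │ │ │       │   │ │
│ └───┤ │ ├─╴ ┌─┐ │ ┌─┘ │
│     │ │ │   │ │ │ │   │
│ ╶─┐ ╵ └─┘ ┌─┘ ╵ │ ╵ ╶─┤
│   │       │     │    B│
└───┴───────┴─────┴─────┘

Counting internal wall segments:
Total internal walls: 110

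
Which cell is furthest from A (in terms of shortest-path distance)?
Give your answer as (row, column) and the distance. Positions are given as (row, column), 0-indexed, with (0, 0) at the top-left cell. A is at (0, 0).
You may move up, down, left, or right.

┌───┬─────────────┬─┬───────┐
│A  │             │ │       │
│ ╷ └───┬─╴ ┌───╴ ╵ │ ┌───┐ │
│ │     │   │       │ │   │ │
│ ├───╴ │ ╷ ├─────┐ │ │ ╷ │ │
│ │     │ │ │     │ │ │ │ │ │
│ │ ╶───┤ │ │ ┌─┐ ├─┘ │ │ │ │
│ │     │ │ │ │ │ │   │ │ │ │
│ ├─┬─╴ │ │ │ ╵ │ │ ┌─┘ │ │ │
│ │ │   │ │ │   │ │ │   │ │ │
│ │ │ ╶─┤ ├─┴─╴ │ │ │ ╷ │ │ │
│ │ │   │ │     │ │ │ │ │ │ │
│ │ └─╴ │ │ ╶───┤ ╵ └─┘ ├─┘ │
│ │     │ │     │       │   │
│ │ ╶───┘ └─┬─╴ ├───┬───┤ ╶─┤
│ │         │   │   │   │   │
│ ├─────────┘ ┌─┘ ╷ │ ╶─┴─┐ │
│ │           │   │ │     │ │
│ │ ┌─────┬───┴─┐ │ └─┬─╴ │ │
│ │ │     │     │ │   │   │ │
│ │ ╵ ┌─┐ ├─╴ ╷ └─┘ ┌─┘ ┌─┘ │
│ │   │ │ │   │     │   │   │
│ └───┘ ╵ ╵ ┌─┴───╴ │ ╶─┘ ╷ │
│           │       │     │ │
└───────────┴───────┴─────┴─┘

Computing BFS distances from A to all cells:
Furthest cell: (7, 11)
Distance: 82 steps

Path from A to the furthest cell:

┌───┬─────────────┬─┬───────┐
│A  │             │ │↱ → → ↓│
│ ╷ └───┬─╴ ┌───╴ ╵ │ ┌───┐ │
│↓│     │   │       │↑│   │↓│
│ ├───╴ │ ╷ ├─────┐ │ │ ╷ │ │
│↓│     │ │ │↱ → ↓│ │↑│ │ │↓│
│ │ ╶───┤ │ │ ┌─┐ ├─┘ │ │ │ │
│↓│     │ │ │↑│ │↓│↱ ↑│ │ │↓│
│ ├─┬─╴ │ │ │ ╵ │ │ ┌─┘ │ │ │
│↓│ │   │ │ │↑ ↰│↓│↑│   │ │↓│
│ │ │ ╶─┤ ├─┴─╴ │ │ │ ╷ │ │ │
│↓│ │   │ │↱ → ↑│↓│↑│ │ │ │↓│
│ │ └─╴ │ │ ╶───┤ ╵ └─┘ ├─┘ │
│↓│     │ │↑ ← ↰│↳ ↑    │↓ ↲│
│ │ ╶───┘ └─┬─╴ ├───┬───┤ ╶─┤
│↓│         │↱ ↑│   │↱ B│↳ ↓│
│ ├─────────┘ ┌─┘ ╷ │ ╶─┴─┐ │
│↓│↱ → → → → ↑│   │ │↑ ← ↰│↓│
│ │ ┌─────┬───┴─┐ │ └─┬─╴ │ │
│↓│↑│↓ ← ↰│     │ │   │↱ ↑│↓│
│ │ ╵ ┌─┐ ├─╴ ╷ └─┘ ┌─┘ ┌─┘ │
│↓│↑ ↲│ │↑│   │     │↱ ↑│↓ ↲│
│ └───┘ ╵ ╵ ┌─┴───╴ │ ╶─┘ ╷ │
│↳ → → → ↑  │       │↑ ← ↲│ │
└───────────┴───────┴─────┴─┘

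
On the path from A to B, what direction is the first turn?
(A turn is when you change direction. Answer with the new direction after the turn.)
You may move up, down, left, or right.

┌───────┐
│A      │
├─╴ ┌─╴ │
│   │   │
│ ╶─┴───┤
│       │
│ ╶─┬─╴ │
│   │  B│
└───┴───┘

Directions: right, down, left, down, right, right, right, down
First turn direction: down

Solution:

┌───────┐
│A ↓    │
├─╴ ┌─╴ │
│↓ ↲│   │
│ ╶─┴───┤
│↳ → → ↓│
│ ╶─┬─╴ │
│   │  B│
└───┴───┘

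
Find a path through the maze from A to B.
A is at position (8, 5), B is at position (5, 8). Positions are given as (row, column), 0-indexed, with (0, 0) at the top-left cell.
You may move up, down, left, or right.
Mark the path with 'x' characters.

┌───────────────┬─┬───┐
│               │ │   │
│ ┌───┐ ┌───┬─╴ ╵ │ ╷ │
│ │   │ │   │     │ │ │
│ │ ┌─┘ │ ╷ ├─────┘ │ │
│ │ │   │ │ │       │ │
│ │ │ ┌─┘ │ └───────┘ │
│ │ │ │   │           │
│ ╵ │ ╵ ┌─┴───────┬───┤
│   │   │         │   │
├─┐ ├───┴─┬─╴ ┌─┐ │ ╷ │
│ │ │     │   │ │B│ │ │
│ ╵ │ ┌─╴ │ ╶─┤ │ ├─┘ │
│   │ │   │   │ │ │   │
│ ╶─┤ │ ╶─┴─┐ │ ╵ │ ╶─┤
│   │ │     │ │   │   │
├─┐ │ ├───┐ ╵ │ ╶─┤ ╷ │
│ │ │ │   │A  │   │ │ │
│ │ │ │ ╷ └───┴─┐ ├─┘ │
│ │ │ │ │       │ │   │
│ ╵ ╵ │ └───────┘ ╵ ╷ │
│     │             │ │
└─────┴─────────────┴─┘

Finding the shortest path from (8, 5) to (5, 8):
Path length: 10 steps
Directions: right → up → up → left → up → right → up → right → right → down

Solution:

┌───────────────┬─┬───┐
│               │ │   │
│ ┌───┐ ┌───┬─╴ ╵ │ ╷ │
│ │   │ │   │     │ │ │
│ │ ┌─┘ │ ╷ ├─────┘ │ │
│ │ │   │ │ │       │ │
│ │ │ ┌─┘ │ └───────┘ │
│ │ │ │   │           │
│ ╵ │ ╵ ┌─┴───────┬───┤
│   │   │    x x x│   │
├─┐ ├───┴─┬─╴ ┌─┐ │ ╷ │
│ │ │     │x x│ │B│ │ │
│ ╵ │ ┌─╴ │ ╶─┤ │ ├─┘ │
│   │ │   │x x│ │ │   │
│ ╶─┤ │ ╶─┴─┐ │ ╵ │ ╶─┤
│   │ │     │x│   │   │
├─┐ │ ├───┐ ╵ │ ╶─┤ ╷ │
│ │ │ │   │A x│   │ │ │
│ │ │ │ ╷ └───┴─┐ ├─┘ │
│ │ │ │ │       │ │   │
│ ╵ ╵ │ └───────┘ ╵ ╷ │
│     │             │ │
└─────┴─────────────┴─┘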